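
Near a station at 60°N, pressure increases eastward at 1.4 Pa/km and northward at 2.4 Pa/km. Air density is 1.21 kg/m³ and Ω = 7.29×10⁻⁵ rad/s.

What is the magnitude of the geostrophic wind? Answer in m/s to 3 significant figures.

Coriolis parameter at 60°N:
f = 2Ω sin φ = 2 × 7.29×10⁻⁵ × sin 60° = 1.26×10⁻⁴ s⁻¹
Component geostrophic relations (x east, y north):
u_g = −(1/(fρ)) ∂P/∂y,  v_g = (1/(fρ)) ∂P/∂x
u_g = −(2.4×10⁻³)/(1.26×10⁻⁴ × 1.21) = −15.7 m/s;  v_g = (1.4×10⁻³)/(1.26×10⁻⁴ × 1.21) = 9.16 m/s
|V_g| = √(u_g² + v_g²) = 18.2 m/s

18.2 m/s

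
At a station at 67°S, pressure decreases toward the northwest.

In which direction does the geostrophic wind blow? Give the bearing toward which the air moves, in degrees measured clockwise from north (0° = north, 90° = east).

The pressure-gradient force points toward the northwest (bearing 315°).
Geostrophic balance: in the Southern Hemisphere the Coriolis force deflects motion to the left, so the geostrophic wind blows 90° to the left of the pressure-gradient force (low pressure on the right).
Rotating 315° by 90° counterclockwise gives 225° — the wind blows toward the southwest.

225°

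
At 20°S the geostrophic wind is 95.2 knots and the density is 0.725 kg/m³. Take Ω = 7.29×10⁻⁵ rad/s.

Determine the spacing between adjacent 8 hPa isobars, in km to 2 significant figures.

450 km

Coriolis parameter at 20°S:
f = 2Ω sin φ = 2 × 7.29×10⁻⁵ × sin 20° = 4.99×10⁻⁵ s⁻¹
Wind speed in SI: 95.2 knots = 49.0 m/s
Geostrophic balance rearranged: |∂P/∂n| = f ρ V_g
|∂P/∂n| = 4.99×10⁻⁵ × 0.725 × 49.0 = 1.77×10⁻³ Pa/m
Isobar spacing: Δn = ΔP/|∂P/∂n| = 800 Pa / 1.77×10⁻³ Pa/m = 451822 m ≈ 450 km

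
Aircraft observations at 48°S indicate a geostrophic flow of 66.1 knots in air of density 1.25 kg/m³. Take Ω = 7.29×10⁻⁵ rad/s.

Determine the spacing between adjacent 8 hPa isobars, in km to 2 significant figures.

Coriolis parameter at 48°S:
f = 2Ω sin φ = 2 × 7.29×10⁻⁵ × sin 48° = 1.08×10⁻⁴ s⁻¹
Wind speed in SI: 66.1 knots = 34.0 m/s
Geostrophic balance rearranged: |∂P/∂n| = f ρ V_g
|∂P/∂n| = 1.08×10⁻⁴ × 1.25 × 34.0 = 4.61×10⁻³ Pa/m
Isobar spacing: Δn = ΔP/|∂P/∂n| = 800 Pa / 4.61×10⁻³ Pa/m = 173704 m ≈ 170 km

170 km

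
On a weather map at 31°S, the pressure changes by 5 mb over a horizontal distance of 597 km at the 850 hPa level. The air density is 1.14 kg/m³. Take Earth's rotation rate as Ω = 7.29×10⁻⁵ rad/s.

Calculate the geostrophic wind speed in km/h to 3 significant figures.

35.2 km/h

Coriolis parameter at 31°S:
f = 2Ω sin φ = 2 × 7.29×10⁻⁵ × sin 31° = 7.51×10⁻⁵ s⁻¹
Pressure gradient: |∂P/∂n| = 500 Pa / 597000 m = 8.38×10⁻⁴ Pa/m
Geostrophic balance (pressure-gradient force = Coriolis force):
V_g = (1/(fρ)) |∂P/∂n| = 8.38×10⁻⁴ / (7.51×10⁻⁵ × 1.14) = 9.78 m/s
Converting: 9.78 m/s × 3.6 = 35.2 km/h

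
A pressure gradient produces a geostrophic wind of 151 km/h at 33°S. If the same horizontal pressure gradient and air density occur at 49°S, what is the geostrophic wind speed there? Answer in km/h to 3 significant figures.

109 km/h

With the same pressure gradient and density, V_g ∝ 1/f ∝ 1/sin φ.
V₂ = V₁ · sin φ₁ / sin φ₂ = 151 × sin 33° / sin 49°
V₂ = 151 × 0.5446/0.7547 = 109 km/h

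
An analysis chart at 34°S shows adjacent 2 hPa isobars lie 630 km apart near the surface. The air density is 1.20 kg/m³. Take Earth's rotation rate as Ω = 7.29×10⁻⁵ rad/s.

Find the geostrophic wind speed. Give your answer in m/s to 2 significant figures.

Coriolis parameter at 34°S:
f = 2Ω sin φ = 2 × 7.29×10⁻⁵ × sin 34° = 8.15×10⁻⁵ s⁻¹
Pressure gradient: |∂P/∂n| = 200 Pa / 630000 m = 3.17×10⁻⁴ Pa/m
Geostrophic balance (pressure-gradient force = Coriolis force):
V_g = (1/(fρ)) |∂P/∂n| = 3.17×10⁻⁴ / (8.15×10⁻⁵ × 1.20) = 3.24 m/s

3.2 m/s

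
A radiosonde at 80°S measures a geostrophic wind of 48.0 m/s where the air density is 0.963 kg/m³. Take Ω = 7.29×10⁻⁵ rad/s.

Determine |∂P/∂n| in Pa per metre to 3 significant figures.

Coriolis parameter at 80°S:
f = 2Ω sin φ = 2 × 7.29×10⁻⁵ × sin 80° = 1.44×10⁻⁴ s⁻¹
Geostrophic balance rearranged: |∂P/∂n| = f ρ V_g
|∂P/∂n| = 1.44×10⁻⁴ × 0.963 × 48.0 = 6.64×10⁻³ Pa/m

6.64×10⁻³ Pa/m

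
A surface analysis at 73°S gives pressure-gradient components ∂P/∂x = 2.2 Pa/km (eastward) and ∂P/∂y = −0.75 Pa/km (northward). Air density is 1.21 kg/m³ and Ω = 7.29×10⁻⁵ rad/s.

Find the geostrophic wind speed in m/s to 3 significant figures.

13.8 m/s

Coriolis parameter at 73°S:
f = 2Ω sin φ = 2 × 7.29×10⁻⁵ × sin 73° = 1.39×10⁻⁴ s⁻¹
In the Southern Hemisphere f is negative: f = −1.39×10⁻⁴ s⁻¹.
Component geostrophic relations (x east, y north):
u_g = −(1/(fρ)) ∂P/∂y,  v_g = (1/(fρ)) ∂P/∂x
u_g = −(−0.75×10⁻³)/(−1.39×10⁻⁴ × 1.21) = −4.45 m/s;  v_g = (2.2×10⁻³)/(−1.39×10⁻⁴ × 1.21) = −13.0 m/s
|V_g| = √(u_g² + v_g²) = 13.8 m/s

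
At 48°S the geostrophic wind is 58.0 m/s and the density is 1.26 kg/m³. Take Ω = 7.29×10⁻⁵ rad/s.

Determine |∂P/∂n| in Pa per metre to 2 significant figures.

7.9×10⁻³ Pa/m

Coriolis parameter at 48°S:
f = 2Ω sin φ = 2 × 7.29×10⁻⁵ × sin 48° = 1.08×10⁻⁴ s⁻¹
Geostrophic balance rearranged: |∂P/∂n| = f ρ V_g
|∂P/∂n| = 1.08×10⁻⁴ × 1.26 × 58.0 = 7.92×10⁻³ Pa/m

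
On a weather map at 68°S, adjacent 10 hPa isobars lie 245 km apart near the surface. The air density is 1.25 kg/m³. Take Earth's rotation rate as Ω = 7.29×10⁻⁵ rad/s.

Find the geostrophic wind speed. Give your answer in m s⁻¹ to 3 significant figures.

Coriolis parameter at 68°S:
f = 2Ω sin φ = 2 × 7.29×10⁻⁵ × sin 68° = 1.35×10⁻⁴ s⁻¹
Pressure gradient: |∂P/∂n| = 1000 Pa / 245000 m = 4.08×10⁻³ Pa/m
Geostrophic balance (pressure-gradient force = Coriolis force):
V_g = (1/(fρ)) |∂P/∂n| = 4.08×10⁻³ / (1.35×10⁻⁴ × 1.25) = 24.2 m/s

24.2 m s⁻¹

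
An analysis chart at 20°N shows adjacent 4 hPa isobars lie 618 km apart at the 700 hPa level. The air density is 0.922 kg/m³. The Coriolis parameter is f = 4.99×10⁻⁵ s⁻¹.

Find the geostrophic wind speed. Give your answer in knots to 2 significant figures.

27 knots

Pressure gradient: |∂P/∂n| = 400 Pa / 618000 m = 6.47×10⁻⁴ Pa/m
Geostrophic balance (pressure-gradient force = Coriolis force):
V_g = (1/(fρ)) |∂P/∂n| = 6.47×10⁻⁴ / (4.99×10⁻⁵ × 0.922) = 14.1 m/s
Converting: 14.1 m/s × 1.944 = 27 knots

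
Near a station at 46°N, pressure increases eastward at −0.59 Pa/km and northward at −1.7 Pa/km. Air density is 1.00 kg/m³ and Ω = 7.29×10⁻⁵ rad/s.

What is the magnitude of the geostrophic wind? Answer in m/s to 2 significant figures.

Coriolis parameter at 46°N:
f = 2Ω sin φ = 2 × 7.29×10⁻⁵ × sin 46° = 1.05×10⁻⁴ s⁻¹
Component geostrophic relations (x east, y north):
u_g = −(1/(fρ)) ∂P/∂y,  v_g = (1/(fρ)) ∂P/∂x
u_g = −(−1.7×10⁻³)/(1.05×10⁻⁴ × 1.00) = 16.2 m/s;  v_g = (−0.59×10⁻³)/(1.05×10⁻⁴ × 1.00) = −5.63 m/s
|V_g| = √(u_g² + v_g²) = 17.2 m/s

17 m/s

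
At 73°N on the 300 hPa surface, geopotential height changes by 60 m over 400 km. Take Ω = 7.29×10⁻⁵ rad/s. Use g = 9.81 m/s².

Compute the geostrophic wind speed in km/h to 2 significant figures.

Coriolis parameter at 73°N:
f = 2Ω sin φ = 2 × 7.29×10⁻⁵ × sin 73° = 1.39×10⁻⁴ s⁻¹
Height gradient: |∂Z/∂n| = 60 m / 400000 m = 1.50×10⁻⁴
On a pressure surface, geostrophic balance gives V_g = (g/f)|∂Z/∂n|:
V_g = 9.81 × 1.50×10⁻⁴ / 1.39×10⁻⁴ = 10.6 m/s
Converting: 10.6 m/s × 3.6 = 38 km/h

38 km/h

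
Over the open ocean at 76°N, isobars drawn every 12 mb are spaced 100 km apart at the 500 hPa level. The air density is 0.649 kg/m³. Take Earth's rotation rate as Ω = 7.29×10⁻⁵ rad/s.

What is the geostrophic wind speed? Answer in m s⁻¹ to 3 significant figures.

131 m s⁻¹

Coriolis parameter at 76°N:
f = 2Ω sin φ = 2 × 7.29×10⁻⁵ × sin 76° = 1.41×10⁻⁴ s⁻¹
Pressure gradient: |∂P/∂n| = 1200 Pa / 100000 m = 1.20×10⁻² Pa/m
Geostrophic balance (pressure-gradient force = Coriolis force):
V_g = (1/(fρ)) |∂P/∂n| = 1.20×10⁻² / (1.41×10⁻⁴ × 0.649) = 131 m/s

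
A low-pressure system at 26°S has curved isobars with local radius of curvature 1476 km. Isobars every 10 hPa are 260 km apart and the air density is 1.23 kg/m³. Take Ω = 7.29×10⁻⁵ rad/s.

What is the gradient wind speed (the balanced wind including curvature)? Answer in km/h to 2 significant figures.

Coriolis parameter at 26°S:
f = 2Ω sin φ = 2 × 7.29×10⁻⁵ × sin 26° = 6.39×10⁻⁵ s⁻¹
Pressure gradient: |∂P/∂n| = 1000 Pa / 260000 m = 3.85×10⁻³ Pa/m
Geostrophic speed: V_g = |∂P/∂n|/(fρ) = 3.85×10⁻³/(6.39×10⁻⁵ × 1.23) = 48.9 m/s
Around a low, centrifugal force acts outward with Coriolis, so pressure-gradient force balances both:
(1/ρ)|∂P/∂n| = fV + V²/R  →  V² + fR·V − fR·V_g = 0
With fR = 6.39×10⁻⁵ × 1476×10³ m = 94.3 m/s:
V = [−fR + √((fR)² + 4 fR V_g)]/2 = [−94.3 + √(94.3² + 4×94.3×48.9)]/2 = 35.5 m/s
Subgeostrophic (V < V_g = 48.9 m/s), as expected around a low.
Converting: 35.5 m/s × 3.6 = 130 km/h

130 km/h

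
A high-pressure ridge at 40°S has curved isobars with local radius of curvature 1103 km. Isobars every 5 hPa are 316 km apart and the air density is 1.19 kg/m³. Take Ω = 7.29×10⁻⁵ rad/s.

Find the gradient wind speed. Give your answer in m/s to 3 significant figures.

17.0 m/s

Coriolis parameter at 40°S:
f = 2Ω sin φ = 2 × 7.29×10⁻⁵ × sin 40° = 9.37×10⁻⁵ s⁻¹
Pressure gradient: |∂P/∂n| = 500 Pa / 316000 m = 1.58×10⁻³ Pa/m
Geostrophic speed: V_g = |∂P/∂n|/(fρ) = 1.58×10⁻³/(9.37×10⁻⁵ × 1.19) = 14.2 m/s
Around a high, pressure-gradient force acts outward with centrifugal, so Coriolis balances both:
fV = (1/ρ)|∂P/∂n| + V²/R  →  V² − fR·V + fR·V_g = 0
With fR = 9.37×10⁻⁵ × 1103×10³ m = 103 m/s:
V = [fR − √((fR)² − 4 fR V_g)]/2 = [103 − √(103² − 4×103×14.2)]/2 = 17 m/s
Supergeostrophic (V > V_g = 14.2 m/s), as expected around a high.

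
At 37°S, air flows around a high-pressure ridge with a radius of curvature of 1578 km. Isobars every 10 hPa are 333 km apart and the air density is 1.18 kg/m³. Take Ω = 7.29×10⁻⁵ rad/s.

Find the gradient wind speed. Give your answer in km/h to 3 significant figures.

149 km/h

Coriolis parameter at 37°S:
f = 2Ω sin φ = 2 × 7.29×10⁻⁵ × sin 37° = 8.77×10⁻⁵ s⁻¹
Pressure gradient: |∂P/∂n| = 1000 Pa / 333000 m = 3.00×10⁻³ Pa/m
Geostrophic speed: V_g = |∂P/∂n|/(fρ) = 3.00×10⁻³/(8.77×10⁻⁵ × 1.18) = 29.0 m/s
Around a high, pressure-gradient force acts outward with centrifugal, so Coriolis balances both:
fV = (1/ρ)|∂P/∂n| + V²/R  →  V² − fR·V + fR·V_g = 0
With fR = 8.77×10⁻⁵ × 1578×10³ m = 138 m/s:
V = [fR − √((fR)² − 4 fR V_g)]/2 = [138 − √(138² − 4×138×29)]/2 = 41.4 m/s
Supergeostrophic (V > V_g = 29 m/s), as expected around a high.
Converting: 41.4 m/s × 3.6 = 149 km/h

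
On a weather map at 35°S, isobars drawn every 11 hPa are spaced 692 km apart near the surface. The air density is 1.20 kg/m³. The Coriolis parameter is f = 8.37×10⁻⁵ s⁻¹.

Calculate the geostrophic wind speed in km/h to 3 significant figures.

Pressure gradient: |∂P/∂n| = 1100 Pa / 692000 m = 1.59×10⁻³ Pa/m
Geostrophic balance (pressure-gradient force = Coriolis force):
V_g = (1/(fρ)) |∂P/∂n| = 1.59×10⁻³ / (8.37×10⁻⁵ × 1.20) = 15.8 m/s
Converting: 15.8 m/s × 3.6 = 57.0 km/h

57.0 km/h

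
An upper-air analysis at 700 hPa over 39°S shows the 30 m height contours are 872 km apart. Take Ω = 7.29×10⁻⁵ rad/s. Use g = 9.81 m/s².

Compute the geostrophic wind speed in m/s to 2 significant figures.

3.7 m/s

Coriolis parameter at 39°S:
f = 2Ω sin φ = 2 × 7.29×10⁻⁵ × sin 39° = 9.18×10⁻⁵ s⁻¹
Height gradient: |∂Z/∂n| = 30 m / 872000 m = 3.44×10⁻⁵
On a pressure surface, geostrophic balance gives V_g = (g/f)|∂Z/∂n|:
V_g = 9.81 × 3.44×10⁻⁵ / 9.18×10⁻⁵ = 3.68 m/s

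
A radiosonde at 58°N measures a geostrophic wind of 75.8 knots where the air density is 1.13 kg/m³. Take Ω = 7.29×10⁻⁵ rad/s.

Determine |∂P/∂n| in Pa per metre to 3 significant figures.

Coriolis parameter at 58°N:
f = 2Ω sin φ = 2 × 7.29×10⁻⁵ × sin 58° = 1.24×10⁻⁴ s⁻¹
Wind speed in SI: 75.8 knots = 39.0 m/s
Geostrophic balance rearranged: |∂P/∂n| = f ρ V_g
|∂P/∂n| = 1.24×10⁻⁴ × 1.13 × 39.0 = 5.45×10⁻³ Pa/m

5.45×10⁻³ Pa/m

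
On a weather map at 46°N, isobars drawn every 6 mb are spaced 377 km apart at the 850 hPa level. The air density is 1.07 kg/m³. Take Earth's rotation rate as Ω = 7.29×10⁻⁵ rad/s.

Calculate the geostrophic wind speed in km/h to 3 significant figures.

Coriolis parameter at 46°N:
f = 2Ω sin φ = 2 × 7.29×10⁻⁵ × sin 46° = 1.05×10⁻⁴ s⁻¹
Pressure gradient: |∂P/∂n| = 600 Pa / 377000 m = 1.59×10⁻³ Pa/m
Geostrophic balance (pressure-gradient force = Coriolis force):
V_g = (1/(fρ)) |∂P/∂n| = 1.59×10⁻³ / (1.05×10⁻⁴ × 1.07) = 14.2 m/s
Converting: 14.2 m/s × 3.6 = 51.1 km/h

51.1 km/h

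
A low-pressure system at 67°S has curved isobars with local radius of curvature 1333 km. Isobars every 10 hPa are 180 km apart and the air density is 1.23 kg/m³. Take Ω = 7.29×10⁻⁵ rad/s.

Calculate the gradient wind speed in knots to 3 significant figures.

Coriolis parameter at 67°S:
f = 2Ω sin φ = 2 × 7.29×10⁻⁵ × sin 67° = 1.34×10⁻⁴ s⁻¹
Pressure gradient: |∂P/∂n| = 1000 Pa / 180000 m = 5.56×10⁻³ Pa/m
Geostrophic speed: V_g = |∂P/∂n|/(fρ) = 5.56×10⁻³/(1.34×10⁻⁴ × 1.23) = 33.7 m/s
Around a low, centrifugal force acts outward with Coriolis, so pressure-gradient force balances both:
(1/ρ)|∂P/∂n| = fV + V²/R  →  V² + fR·V − fR·V_g = 0
With fR = 1.34×10⁻⁴ × 1333×10³ m = 179 m/s:
V = [−fR + √((fR)² + 4 fR V_g)]/2 = [−179 + √(179² + 4×179×33.7)]/2 = 29 m/s
Subgeostrophic (V < V_g = 33.7 m/s), as expected around a low.
Converting: 29 m/s × 1.944 = 56.3 knots

56.3 knots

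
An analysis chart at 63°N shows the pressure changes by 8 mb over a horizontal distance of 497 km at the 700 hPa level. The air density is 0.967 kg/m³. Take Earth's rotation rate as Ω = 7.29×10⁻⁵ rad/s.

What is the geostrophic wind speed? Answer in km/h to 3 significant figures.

Coriolis parameter at 63°N:
f = 2Ω sin φ = 2 × 7.29×10⁻⁵ × sin 63° = 1.30×10⁻⁴ s⁻¹
Pressure gradient: |∂P/∂n| = 800 Pa / 497000 m = 1.61×10⁻³ Pa/m
Geostrophic balance (pressure-gradient force = Coriolis force):
V_g = (1/(fρ)) |∂P/∂n| = 1.61×10⁻³ / (1.30×10⁻⁴ × 0.967) = 12.8 m/s
Converting: 12.8 m/s × 3.6 = 46.1 km/h

46.1 km/h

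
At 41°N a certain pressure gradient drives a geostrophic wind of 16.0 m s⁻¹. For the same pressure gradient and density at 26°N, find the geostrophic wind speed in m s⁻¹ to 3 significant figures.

23.9 m s⁻¹

With the same pressure gradient and density, V_g ∝ 1/f ∝ 1/sin φ.
V₂ = V₁ · sin φ₁ / sin φ₂ = 16.0 × sin 41° / sin 26°
V₂ = 16.0 × 0.6561/0.4384 = 23.9 m s⁻¹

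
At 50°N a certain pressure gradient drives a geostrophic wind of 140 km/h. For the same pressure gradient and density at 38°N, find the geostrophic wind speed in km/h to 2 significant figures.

170 km/h

With the same pressure gradient and density, V_g ∝ 1/f ∝ 1/sin φ.
V₂ = V₁ · sin φ₁ / sin φ₂ = 140 × sin 50° / sin 38°
V₂ = 140 × 0.7660/0.6157 = 170 km/h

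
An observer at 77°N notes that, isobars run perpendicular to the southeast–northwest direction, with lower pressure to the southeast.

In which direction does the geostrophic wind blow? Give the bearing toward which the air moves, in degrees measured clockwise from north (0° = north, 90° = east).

The pressure-gradient force points toward the southeast (bearing 135°).
Geostrophic balance: in the Northern Hemisphere the Coriolis force deflects motion to the right, so the geostrophic wind blows 90° to the right of the pressure-gradient force (low pressure on the left).
Rotating 135° by 90° clockwise gives 225° — the wind blows toward the southwest.

225°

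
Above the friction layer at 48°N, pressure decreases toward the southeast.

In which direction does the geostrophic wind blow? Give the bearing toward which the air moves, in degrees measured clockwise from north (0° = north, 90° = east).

225°

The pressure-gradient force points toward the southeast (bearing 135°).
Geostrophic balance: in the Northern Hemisphere the Coriolis force deflects motion to the right, so the geostrophic wind blows 90° to the right of the pressure-gradient force (low pressure on the left).
Rotating 135° by 90° clockwise gives 225° — the wind blows toward the southwest.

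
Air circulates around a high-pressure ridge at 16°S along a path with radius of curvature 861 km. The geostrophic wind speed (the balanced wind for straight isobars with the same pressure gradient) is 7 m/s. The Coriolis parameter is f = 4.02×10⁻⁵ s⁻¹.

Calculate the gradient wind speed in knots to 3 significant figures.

Around a high, pressure-gradient force acts outward with centrifugal, so Coriolis balances both:
fV = (1/ρ)|∂P/∂n| + V²/R  →  V² − fR·V + fR·V_g = 0
With fR = 4.02×10⁻⁵ × 861×10³ m = 34.6 m/s:
V = [fR − √((fR)² − 4 fR V_g)]/2 = [34.6 − √(34.6² − 4×34.6×7)]/2 = 9.74 m/s
Supergeostrophic (V > V_g = 7 m/s), as expected around a high.
Converting: 9.74 m/s × 1.944 = 18.9 knots

18.9 knots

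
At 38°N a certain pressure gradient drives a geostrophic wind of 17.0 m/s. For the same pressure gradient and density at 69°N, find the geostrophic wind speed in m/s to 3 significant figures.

With the same pressure gradient and density, V_g ∝ 1/f ∝ 1/sin φ.
V₂ = V₁ · sin φ₁ / sin φ₂ = 17.0 × sin 38° / sin 69°
V₂ = 17.0 × 0.6157/0.9336 = 11.2 m/s

11.2 m/s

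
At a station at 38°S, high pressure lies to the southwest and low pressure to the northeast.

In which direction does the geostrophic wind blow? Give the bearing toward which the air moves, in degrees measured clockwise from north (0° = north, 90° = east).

The pressure-gradient force points toward the northeast (bearing 045°).
Geostrophic balance: in the Southern Hemisphere the Coriolis force deflects motion to the left, so the geostrophic wind blows 90° to the left of the pressure-gradient force (low pressure on the right).
Rotating 045° by 90° counterclockwise gives 315° — the wind blows toward the northwest.

315°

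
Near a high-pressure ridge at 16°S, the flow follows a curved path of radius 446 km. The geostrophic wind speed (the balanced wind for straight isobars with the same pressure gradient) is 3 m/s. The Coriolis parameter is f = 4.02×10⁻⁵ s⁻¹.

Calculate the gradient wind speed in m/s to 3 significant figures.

Around a high, pressure-gradient force acts outward with centrifugal, so Coriolis balances both:
fV = (1/ρ)|∂P/∂n| + V²/R  →  V² − fR·V + fR·V_g = 0
With fR = 4.02×10⁻⁵ × 446×10³ m = 17.9 m/s:
V = [fR − √((fR)² − 4 fR V_g)]/2 = [17.9 − √(17.9² − 4×17.9×3)]/2 = 3.81 m/s
Supergeostrophic (V > V_g = 3 m/s), as expected around a high.

3.81 m/s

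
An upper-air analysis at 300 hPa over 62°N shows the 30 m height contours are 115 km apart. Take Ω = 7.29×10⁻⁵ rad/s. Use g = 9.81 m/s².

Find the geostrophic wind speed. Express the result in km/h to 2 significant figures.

Coriolis parameter at 62°N:
f = 2Ω sin φ = 2 × 7.29×10⁻⁵ × sin 62° = 1.29×10⁻⁴ s⁻¹
Height gradient: |∂Z/∂n| = 30 m / 115000 m = 2.61×10⁻⁴
On a pressure surface, geostrophic balance gives V_g = (g/f)|∂Z/∂n|:
V_g = 9.81 × 2.61×10⁻⁴ / 1.29×10⁻⁴ = 19.9 m/s
Converting: 19.9 m/s × 3.6 = 72 km/h

72 km/h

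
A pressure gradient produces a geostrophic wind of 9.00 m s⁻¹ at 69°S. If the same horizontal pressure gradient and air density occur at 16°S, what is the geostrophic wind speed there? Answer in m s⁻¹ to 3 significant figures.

With the same pressure gradient and density, V_g ∝ 1/f ∝ 1/sin φ.
V₂ = V₁ · sin φ₁ / sin φ₂ = 9.00 × sin 69° / sin 16°
V₂ = 9.00 × 0.9336/0.2756 = 30.5 m s⁻¹

30.5 m s⁻¹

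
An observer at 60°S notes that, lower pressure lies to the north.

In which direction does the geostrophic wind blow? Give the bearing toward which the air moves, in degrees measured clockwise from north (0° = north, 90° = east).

The pressure-gradient force points toward the north (bearing 000°).
Geostrophic balance: in the Southern Hemisphere the Coriolis force deflects motion to the left, so the geostrophic wind blows 90° to the left of the pressure-gradient force (low pressure on the right).
Rotating 000° by 90° counterclockwise gives 270° — the wind blows toward the west.

270°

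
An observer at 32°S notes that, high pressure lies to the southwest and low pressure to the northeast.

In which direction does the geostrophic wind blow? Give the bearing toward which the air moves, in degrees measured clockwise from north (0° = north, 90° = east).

315°

The pressure-gradient force points toward the northeast (bearing 045°).
Geostrophic balance: in the Southern Hemisphere the Coriolis force deflects motion to the left, so the geostrophic wind blows 90° to the left of the pressure-gradient force (low pressure on the right).
Rotating 045° by 90° counterclockwise gives 315° — the wind blows toward the northwest.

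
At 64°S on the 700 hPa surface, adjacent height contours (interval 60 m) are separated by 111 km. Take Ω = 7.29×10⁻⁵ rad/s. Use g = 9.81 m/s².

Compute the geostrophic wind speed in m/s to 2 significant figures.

40 m/s

Coriolis parameter at 64°S:
f = 2Ω sin φ = 2 × 7.29×10⁻⁵ × sin 64° = 1.31×10⁻⁴ s⁻¹
Height gradient: |∂Z/∂n| = 60 m / 111000 m = 5.41×10⁻⁴
On a pressure surface, geostrophic balance gives V_g = (g/f)|∂Z/∂n|:
V_g = 9.81 × 5.41×10⁻⁴ / 1.31×10⁻⁴ = 40.5 m/s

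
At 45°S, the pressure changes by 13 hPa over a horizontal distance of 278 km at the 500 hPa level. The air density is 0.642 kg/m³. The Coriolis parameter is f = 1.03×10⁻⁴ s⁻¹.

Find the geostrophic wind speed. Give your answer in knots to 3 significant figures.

Pressure gradient: |∂P/∂n| = 1300 Pa / 278000 m = 4.68×10⁻³ Pa/m
Geostrophic balance (pressure-gradient force = Coriolis force):
V_g = (1/(fρ)) |∂P/∂n| = 4.68×10⁻³ / (1.03×10⁻⁴ × 0.642) = 70.7 m/s
Converting: 70.7 m/s × 1.944 = 137 knots

137 knots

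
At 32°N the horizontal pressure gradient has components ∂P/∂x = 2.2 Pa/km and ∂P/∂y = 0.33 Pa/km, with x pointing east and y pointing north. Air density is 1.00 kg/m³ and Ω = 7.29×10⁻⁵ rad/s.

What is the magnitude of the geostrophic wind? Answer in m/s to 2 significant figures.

Coriolis parameter at 32°N:
f = 2Ω sin φ = 2 × 7.29×10⁻⁵ × sin 32° = 7.73×10⁻⁵ s⁻¹
Component geostrophic relations (x east, y north):
u_g = −(1/(fρ)) ∂P/∂y,  v_g = (1/(fρ)) ∂P/∂x
u_g = −(0.33×10⁻³)/(7.73×10⁻⁵ × 1.00) = −4.27 m/s;  v_g = (2.2×10⁻³)/(7.73×10⁻⁵ × 1.00) = 28.5 m/s
|V_g| = √(u_g² + v_g²) = 28.8 m/s

29 m/s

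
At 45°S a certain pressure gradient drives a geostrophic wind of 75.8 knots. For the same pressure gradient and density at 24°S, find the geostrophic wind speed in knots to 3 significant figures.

132 knots

With the same pressure gradient and density, V_g ∝ 1/f ∝ 1/sin φ.
V₂ = V₁ · sin φ₁ / sin φ₂ = 75.8 × sin 45° / sin 24°
V₂ = 75.8 × 0.7071/0.4067 = 132 knots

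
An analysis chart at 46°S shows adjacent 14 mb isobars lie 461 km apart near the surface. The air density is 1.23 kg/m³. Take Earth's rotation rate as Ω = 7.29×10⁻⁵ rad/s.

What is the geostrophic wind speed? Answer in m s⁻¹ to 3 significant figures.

Coriolis parameter at 46°S:
f = 2Ω sin φ = 2 × 7.29×10⁻⁵ × sin 46° = 1.05×10⁻⁴ s⁻¹
Pressure gradient: |∂P/∂n| = 1400 Pa / 461000 m = 3.04×10⁻³ Pa/m
Geostrophic balance (pressure-gradient force = Coriolis force):
V_g = (1/(fρ)) |∂P/∂n| = 3.04×10⁻³ / (1.05×10⁻⁴ × 1.23) = 23.5 m/s

23.5 m s⁻¹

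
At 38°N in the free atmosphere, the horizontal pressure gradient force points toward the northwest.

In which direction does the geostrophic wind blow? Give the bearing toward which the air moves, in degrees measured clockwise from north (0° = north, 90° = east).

045°

The pressure-gradient force points toward the northwest (bearing 315°).
Geostrophic balance: in the Northern Hemisphere the Coriolis force deflects motion to the right, so the geostrophic wind blows 90° to the right of the pressure-gradient force (low pressure on the left).
Rotating 315° by 90° clockwise gives 045° — the wind blows toward the northeast.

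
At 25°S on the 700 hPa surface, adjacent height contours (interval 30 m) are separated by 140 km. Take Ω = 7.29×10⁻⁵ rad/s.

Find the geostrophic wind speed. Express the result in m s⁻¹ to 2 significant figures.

34 m s⁻¹

Coriolis parameter at 25°S:
f = 2Ω sin φ = 2 × 7.29×10⁻⁵ × sin 25° = 6.16×10⁻⁵ s⁻¹
Height gradient: |∂Z/∂n| = 30 m / 140000 m = 2.14×10⁻⁴
On a pressure surface, geostrophic balance gives V_g = (g/f)|∂Z/∂n|:
V_g = 9.81 × 2.14×10⁻⁴ / 6.16×10⁻⁵ = 34.1 m/s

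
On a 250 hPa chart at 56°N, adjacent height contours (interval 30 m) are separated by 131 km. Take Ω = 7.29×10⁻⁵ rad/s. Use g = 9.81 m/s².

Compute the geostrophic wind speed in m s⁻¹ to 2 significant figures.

Coriolis parameter at 56°N:
f = 2Ω sin φ = 2 × 7.29×10⁻⁵ × sin 56° = 1.21×10⁻⁴ s⁻¹
Height gradient: |∂Z/∂n| = 30 m / 131000 m = 2.29×10⁻⁴
On a pressure surface, geostrophic balance gives V_g = (g/f)|∂Z/∂n|:
V_g = 9.81 × 2.29×10⁻⁴ / 1.21×10⁻⁴ = 18.6 m/s

19 m s⁻¹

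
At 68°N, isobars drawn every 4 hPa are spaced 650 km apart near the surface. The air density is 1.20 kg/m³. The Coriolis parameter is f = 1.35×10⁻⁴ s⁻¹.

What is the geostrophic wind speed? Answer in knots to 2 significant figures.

Pressure gradient: |∂P/∂n| = 400 Pa / 650000 m = 6.15×10⁻⁴ Pa/m
Geostrophic balance (pressure-gradient force = Coriolis force):
V_g = (1/(fρ)) |∂P/∂n| = 6.15×10⁻⁴ / (1.35×10⁻⁴ × 1.20) = 3.80 m/s
Converting: 3.80 m/s × 1.944 = 7.4 knots

7.4 knots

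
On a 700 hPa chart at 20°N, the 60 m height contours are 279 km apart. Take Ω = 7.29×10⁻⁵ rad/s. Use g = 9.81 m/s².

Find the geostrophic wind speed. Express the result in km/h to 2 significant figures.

150 km/h

Coriolis parameter at 20°N:
f = 2Ω sin φ = 2 × 7.29×10⁻⁵ × sin 20° = 4.99×10⁻⁵ s⁻¹
Height gradient: |∂Z/∂n| = 60 m / 279000 m = 2.15×10⁻⁴
On a pressure surface, geostrophic balance gives V_g = (g/f)|∂Z/∂n|:
V_g = 9.81 × 2.15×10⁻⁴ / 4.99×10⁻⁵ = 42.3 m/s
Converting: 42.3 m/s × 3.6 = 150 km/h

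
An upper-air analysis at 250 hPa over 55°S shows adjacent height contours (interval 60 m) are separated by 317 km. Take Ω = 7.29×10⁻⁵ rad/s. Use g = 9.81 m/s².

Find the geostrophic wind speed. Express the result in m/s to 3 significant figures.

Coriolis parameter at 55°S:
f = 2Ω sin φ = 2 × 7.29×10⁻⁵ × sin 55° = 1.19×10⁻⁴ s⁻¹
Height gradient: |∂Z/∂n| = 60 m / 317000 m = 1.89×10⁻⁴
On a pressure surface, geostrophic balance gives V_g = (g/f)|∂Z/∂n|:
V_g = 9.81 × 1.89×10⁻⁴ / 1.19×10⁻⁴ = 15.5 m/s

15.5 m/s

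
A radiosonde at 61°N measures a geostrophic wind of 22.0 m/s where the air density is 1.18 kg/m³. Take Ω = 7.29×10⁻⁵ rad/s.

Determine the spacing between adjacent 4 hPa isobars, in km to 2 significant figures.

120 km

Coriolis parameter at 61°N:
f = 2Ω sin φ = 2 × 7.29×10⁻⁵ × sin 61° = 1.28×10⁻⁴ s⁻¹
Geostrophic balance rearranged: |∂P/∂n| = f ρ V_g
|∂P/∂n| = 1.28×10⁻⁴ × 1.18 × 22.0 = 3.31×10⁻³ Pa/m
Isobar spacing: Δn = ΔP/|∂P/∂n| = 400 Pa / 3.31×10⁻³ Pa/m = 120831 m ≈ 120 km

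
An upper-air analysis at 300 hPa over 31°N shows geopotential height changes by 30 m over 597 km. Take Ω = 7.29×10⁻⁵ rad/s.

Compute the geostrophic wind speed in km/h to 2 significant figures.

24 km/h

Coriolis parameter at 31°N:
f = 2Ω sin φ = 2 × 7.29×10⁻⁵ × sin 31° = 7.51×10⁻⁵ s⁻¹
Height gradient: |∂Z/∂n| = 30 m / 597000 m = 5.03×10⁻⁵
On a pressure surface, geostrophic balance gives V_g = (g/f)|∂Z/∂n|:
V_g = 9.81 × 5.03×10⁻⁵ / 7.51×10⁻⁵ = 6.56 m/s
Converting: 6.56 m/s × 3.6 = 24 km/h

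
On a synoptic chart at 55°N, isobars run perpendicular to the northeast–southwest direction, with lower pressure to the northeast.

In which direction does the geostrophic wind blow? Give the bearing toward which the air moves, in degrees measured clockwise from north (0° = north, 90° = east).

The pressure-gradient force points toward the northeast (bearing 045°).
Geostrophic balance: in the Northern Hemisphere the Coriolis force deflects motion to the right, so the geostrophic wind blows 90° to the right of the pressure-gradient force (low pressure on the left).
Rotating 045° by 90° clockwise gives 135° — the wind blows toward the southeast.

135°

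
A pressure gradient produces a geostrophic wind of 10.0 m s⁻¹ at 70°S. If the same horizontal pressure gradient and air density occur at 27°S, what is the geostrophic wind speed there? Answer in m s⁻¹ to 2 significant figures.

With the same pressure gradient and density, V_g ∝ 1/f ∝ 1/sin φ.
V₂ = V₁ · sin φ₁ / sin φ₂ = 10.0 × sin 70° / sin 27°
V₂ = 10.0 × 0.9397/0.4540 = 21 m s⁻¹

21 m s⁻¹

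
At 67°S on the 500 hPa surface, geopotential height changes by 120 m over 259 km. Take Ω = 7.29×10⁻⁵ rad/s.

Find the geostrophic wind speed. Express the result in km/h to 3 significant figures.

Coriolis parameter at 67°S:
f = 2Ω sin φ = 2 × 7.29×10⁻⁵ × sin 67° = 1.34×10⁻⁴ s⁻¹
Height gradient: |∂Z/∂n| = 120 m / 259000 m = 4.63×10⁻⁴
On a pressure surface, geostrophic balance gives V_g = (g/f)|∂Z/∂n|:
V_g = 9.81 × 4.63×10⁻⁴ / 1.34×10⁻⁴ = 33.9 m/s
Converting: 33.9 m/s × 3.6 = 122 km/h

122 km/h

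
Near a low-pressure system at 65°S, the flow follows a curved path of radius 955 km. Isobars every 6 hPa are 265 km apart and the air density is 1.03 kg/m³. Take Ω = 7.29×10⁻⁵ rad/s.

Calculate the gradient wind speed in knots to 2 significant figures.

Coriolis parameter at 65°S:
f = 2Ω sin φ = 2 × 7.29×10⁻⁵ × sin 65° = 1.32×10⁻⁴ s⁻¹
Pressure gradient: |∂P/∂n| = 600 Pa / 265000 m = 2.26×10⁻³ Pa/m
Geostrophic speed: V_g = |∂P/∂n|/(fρ) = 2.26×10⁻³/(1.32×10⁻⁴ × 1.03) = 16.6 m/s
Around a low, centrifugal force acts outward with Coriolis, so pressure-gradient force balances both:
(1/ρ)|∂P/∂n| = fV + V²/R  →  V² + fR·V − fR·V_g = 0
With fR = 1.32×10⁻⁴ × 955×10³ m = 126 m/s:
V = [−fR + √((fR)² + 4 fR V_g)]/2 = [−126 + √(126² + 4×126×16.6)]/2 = 14.9 m/s
Subgeostrophic (V < V_g = 16.6 m/s), as expected around a low.
Converting: 14.9 m/s × 1.944 = 29 knots

29 knots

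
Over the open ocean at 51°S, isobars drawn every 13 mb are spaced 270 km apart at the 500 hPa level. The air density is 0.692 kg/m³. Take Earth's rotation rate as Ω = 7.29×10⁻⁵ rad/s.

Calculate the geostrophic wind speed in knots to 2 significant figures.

120 knots

Coriolis parameter at 51°S:
f = 2Ω sin φ = 2 × 7.29×10⁻⁵ × sin 51° = 1.13×10⁻⁴ s⁻¹
Pressure gradient: |∂P/∂n| = 1300 Pa / 270000 m = 4.81×10⁻³ Pa/m
Geostrophic balance (pressure-gradient force = Coriolis force):
V_g = (1/(fρ)) |∂P/∂n| = 4.81×10⁻³ / (1.13×10⁻⁴ × 0.692) = 61.4 m/s
Converting: 61.4 m/s × 1.944 = 120 knots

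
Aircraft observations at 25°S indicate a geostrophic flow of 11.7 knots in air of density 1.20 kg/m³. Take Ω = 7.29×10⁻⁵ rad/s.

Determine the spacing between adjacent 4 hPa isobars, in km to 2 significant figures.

Coriolis parameter at 25°S:
f = 2Ω sin φ = 2 × 7.29×10⁻⁵ × sin 25° = 6.16×10⁻⁵ s⁻¹
Wind speed in SI: 11.7 knots = 6.02 m/s
Geostrophic balance rearranged: |∂P/∂n| = f ρ V_g
|∂P/∂n| = 6.16×10⁻⁵ × 1.20 × 6.02 = 4.45×10⁻⁴ Pa/m
Isobar spacing: Δn = ΔP/|∂P/∂n| = 400 Pa / 4.45×10⁻⁴ Pa/m = 898771 m ≈ 900 km

900 km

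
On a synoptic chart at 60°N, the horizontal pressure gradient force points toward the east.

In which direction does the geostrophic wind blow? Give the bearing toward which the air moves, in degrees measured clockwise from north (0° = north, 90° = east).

180°

The pressure-gradient force points toward the east (bearing 090°).
Geostrophic balance: in the Northern Hemisphere the Coriolis force deflects motion to the right, so the geostrophic wind blows 90° to the right of the pressure-gradient force (low pressure on the left).
Rotating 090° by 90° clockwise gives 180° — the wind blows toward the south.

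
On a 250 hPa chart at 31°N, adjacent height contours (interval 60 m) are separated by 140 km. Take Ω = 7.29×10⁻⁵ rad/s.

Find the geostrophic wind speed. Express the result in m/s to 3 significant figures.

56.0 m/s

Coriolis parameter at 31°N:
f = 2Ω sin φ = 2 × 7.29×10⁻⁵ × sin 31° = 7.51×10⁻⁵ s⁻¹
Height gradient: |∂Z/∂n| = 60 m / 140000 m = 4.29×10⁻⁴
On a pressure surface, geostrophic balance gives V_g = (g/f)|∂Z/∂n|:
V_g = 9.81 × 4.29×10⁻⁴ / 7.51×10⁻⁵ = 56.0 m/s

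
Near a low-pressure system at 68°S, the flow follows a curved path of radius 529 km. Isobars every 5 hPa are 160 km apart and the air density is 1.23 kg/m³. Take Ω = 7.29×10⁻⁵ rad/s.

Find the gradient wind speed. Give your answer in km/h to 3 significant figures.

Coriolis parameter at 68°S:
f = 2Ω sin φ = 2 × 7.29×10⁻⁵ × sin 68° = 1.35×10⁻⁴ s⁻¹
Pressure gradient: |∂P/∂n| = 500 Pa / 160000 m = 3.12×10⁻³ Pa/m
Geostrophic speed: V_g = |∂P/∂n|/(fρ) = 3.12×10⁻³/(1.35×10⁻⁴ × 1.23) = 18.8 m/s
Around a low, centrifugal force acts outward with Coriolis, so pressure-gradient force balances both:
(1/ρ)|∂P/∂n| = fV + V²/R  →  V² + fR·V − fR·V_g = 0
With fR = 1.35×10⁻⁴ × 529×10³ m = 71.5 m/s:
V = [−fR + √((fR)² + 4 fR V_g)]/2 = [−71.5 + √(71.5² + 4×71.5×18.8)]/2 = 15.5 m/s
Subgeostrophic (V < V_g = 18.8 m/s), as expected around a low.
Converting: 15.5 m/s × 3.6 = 55.6 km/h

55.6 km/h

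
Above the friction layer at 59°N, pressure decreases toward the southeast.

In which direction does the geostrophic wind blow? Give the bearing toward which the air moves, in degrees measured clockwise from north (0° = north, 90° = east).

225°

The pressure-gradient force points toward the southeast (bearing 135°).
Geostrophic balance: in the Northern Hemisphere the Coriolis force deflects motion to the right, so the geostrophic wind blows 90° to the right of the pressure-gradient force (low pressure on the left).
Rotating 135° by 90° clockwise gives 225° — the wind blows toward the southwest.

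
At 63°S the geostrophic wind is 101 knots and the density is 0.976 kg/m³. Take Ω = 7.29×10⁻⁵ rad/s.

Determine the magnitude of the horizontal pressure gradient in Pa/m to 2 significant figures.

6.6×10⁻³ Pa/m

Coriolis parameter at 63°S:
f = 2Ω sin φ = 2 × 7.29×10⁻⁵ × sin 63° = 1.30×10⁻⁴ s⁻¹
Wind speed in SI: 101 knots = 52.0 m/s
Geostrophic balance rearranged: |∂P/∂n| = f ρ V_g
|∂P/∂n| = 1.30×10⁻⁴ × 0.976 × 52.0 = 6.59×10⁻³ Pa/m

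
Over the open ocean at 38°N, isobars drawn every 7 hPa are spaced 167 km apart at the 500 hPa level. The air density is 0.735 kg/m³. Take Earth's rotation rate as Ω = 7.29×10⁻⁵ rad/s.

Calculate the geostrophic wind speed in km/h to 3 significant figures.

Coriolis parameter at 38°N:
f = 2Ω sin φ = 2 × 7.29×10⁻⁵ × sin 38° = 8.98×10⁻⁵ s⁻¹
Pressure gradient: |∂P/∂n| = 700 Pa / 167000 m = 4.19×10⁻³ Pa/m
Geostrophic balance (pressure-gradient force = Coriolis force):
V_g = (1/(fρ)) |∂P/∂n| = 4.19×10⁻³ / (8.98×10⁻⁵ × 0.735) = 63.5 m/s
Converting: 63.5 m/s × 3.6 = 229 km/h

229 km/h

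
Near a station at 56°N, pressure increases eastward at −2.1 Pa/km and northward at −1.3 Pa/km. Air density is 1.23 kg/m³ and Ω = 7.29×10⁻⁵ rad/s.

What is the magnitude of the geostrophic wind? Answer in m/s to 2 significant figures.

Coriolis parameter at 56°N:
f = 2Ω sin φ = 2 × 7.29×10⁻⁵ × sin 56° = 1.21×10⁻⁴ s⁻¹
Component geostrophic relations (x east, y north):
u_g = −(1/(fρ)) ∂P/∂y,  v_g = (1/(fρ)) ∂P/∂x
u_g = −(−1.3×10⁻³)/(1.21×10⁻⁴ × 1.23) = 8.74 m/s;  v_g = (−2.1×10⁻³)/(1.21×10⁻⁴ × 1.23) = −14.1 m/s
|V_g| = √(u_g² + v_g²) = 16.6 m/s

17 m/s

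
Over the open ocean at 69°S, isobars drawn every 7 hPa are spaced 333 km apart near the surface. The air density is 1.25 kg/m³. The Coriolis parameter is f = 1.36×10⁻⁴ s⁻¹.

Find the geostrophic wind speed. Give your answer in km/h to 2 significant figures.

Pressure gradient: |∂P/∂n| = 700 Pa / 333000 m = 2.10×10⁻³ Pa/m
Geostrophic balance (pressure-gradient force = Coriolis force):
V_g = (1/(fρ)) |∂P/∂n| = 2.10×10⁻³ / (1.36×10⁻⁴ × 1.25) = 12.4 m/s
Converting: 12.4 m/s × 3.6 = 45 km/h

45 km/h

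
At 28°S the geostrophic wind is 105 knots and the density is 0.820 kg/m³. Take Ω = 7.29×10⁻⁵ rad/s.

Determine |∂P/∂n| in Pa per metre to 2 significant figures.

Coriolis parameter at 28°S:
f = 2Ω sin φ = 2 × 7.29×10⁻⁵ × sin 28° = 6.84×10⁻⁵ s⁻¹
Wind speed in SI: 105 knots = 54.0 m/s
Geostrophic balance rearranged: |∂P/∂n| = f ρ V_g
|∂P/∂n| = 6.84×10⁻⁵ × 0.820 × 54.0 = 3.03×10⁻³ Pa/m

3.0×10⁻³ Pa/m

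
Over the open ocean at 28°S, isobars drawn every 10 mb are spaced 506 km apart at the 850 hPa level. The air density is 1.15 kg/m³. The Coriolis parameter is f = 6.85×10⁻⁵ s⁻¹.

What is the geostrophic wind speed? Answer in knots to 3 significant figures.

48.8 knots

Pressure gradient: |∂P/∂n| = 1000 Pa / 506000 m = 1.98×10⁻³ Pa/m
Geostrophic balance (pressure-gradient force = Coriolis force):
V_g = (1/(fρ)) |∂P/∂n| = 1.98×10⁻³ / (6.85×10⁻⁵ × 1.15) = 25.1 m/s
Converting: 25.1 m/s × 1.944 = 48.8 knots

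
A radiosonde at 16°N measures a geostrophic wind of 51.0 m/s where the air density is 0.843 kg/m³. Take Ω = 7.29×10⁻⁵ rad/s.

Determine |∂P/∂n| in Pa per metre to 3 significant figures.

Coriolis parameter at 16°N:
f = 2Ω sin φ = 2 × 7.29×10⁻⁵ × sin 16° = 4.02×10⁻⁵ s⁻¹
Geostrophic balance rearranged: |∂P/∂n| = f ρ V_g
|∂P/∂n| = 4.02×10⁻⁵ × 0.843 × 51.0 = 1.73×10⁻³ Pa/m

1.73×10⁻³ Pa/m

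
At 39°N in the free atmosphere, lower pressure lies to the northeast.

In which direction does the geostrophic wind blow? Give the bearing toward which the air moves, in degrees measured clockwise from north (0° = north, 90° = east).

135°

The pressure-gradient force points toward the northeast (bearing 045°).
Geostrophic balance: in the Northern Hemisphere the Coriolis force deflects motion to the right, so the geostrophic wind blows 90° to the right of the pressure-gradient force (low pressure on the left).
Rotating 045° by 90° clockwise gives 135° — the wind blows toward the southeast.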